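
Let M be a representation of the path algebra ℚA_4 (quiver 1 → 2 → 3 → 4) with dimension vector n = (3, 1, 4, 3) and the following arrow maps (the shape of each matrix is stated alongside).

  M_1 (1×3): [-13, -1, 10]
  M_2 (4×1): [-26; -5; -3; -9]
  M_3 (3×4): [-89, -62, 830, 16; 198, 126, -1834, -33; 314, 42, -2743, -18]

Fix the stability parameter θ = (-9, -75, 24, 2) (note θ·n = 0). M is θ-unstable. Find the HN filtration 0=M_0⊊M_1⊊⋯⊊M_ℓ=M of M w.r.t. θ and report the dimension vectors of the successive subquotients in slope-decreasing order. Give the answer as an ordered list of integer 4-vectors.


Via rank(M_{q-1}∘⋯∘M_p): M ≅ I[1,1]^2, I[1,4], I[3,3], I[3,4]^2.
μ_θ-semistable layers: μ^(1)=24; μ^(2)=13; μ^(3)=-9; μ^(4)=-42

((0, 0, 1, 0); (0, 0, 3, 3); (2, 0, 0, 0); (1, 1, 0, 0))


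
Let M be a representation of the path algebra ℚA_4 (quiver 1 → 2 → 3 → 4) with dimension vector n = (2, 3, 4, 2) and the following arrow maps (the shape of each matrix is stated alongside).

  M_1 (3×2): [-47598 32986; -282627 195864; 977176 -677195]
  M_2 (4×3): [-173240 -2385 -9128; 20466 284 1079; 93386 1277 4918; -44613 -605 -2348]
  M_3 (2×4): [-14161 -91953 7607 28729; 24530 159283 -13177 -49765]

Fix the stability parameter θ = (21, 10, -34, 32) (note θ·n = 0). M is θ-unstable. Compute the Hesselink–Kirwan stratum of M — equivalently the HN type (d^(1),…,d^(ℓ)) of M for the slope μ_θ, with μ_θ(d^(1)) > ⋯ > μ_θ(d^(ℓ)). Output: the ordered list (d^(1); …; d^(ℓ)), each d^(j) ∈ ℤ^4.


Interval decomposition of M: I[1,4]^2, I[2,3], I[3,3].
HN type (ℓ=4): μ^(1)=32; μ^(2)=-1; μ^(3)=-12; μ^(4)=-34

((0, 0, 0, 2); (2, 2, 2, 0); (0, 1, 1, 0); (0, 0, 1, 0))


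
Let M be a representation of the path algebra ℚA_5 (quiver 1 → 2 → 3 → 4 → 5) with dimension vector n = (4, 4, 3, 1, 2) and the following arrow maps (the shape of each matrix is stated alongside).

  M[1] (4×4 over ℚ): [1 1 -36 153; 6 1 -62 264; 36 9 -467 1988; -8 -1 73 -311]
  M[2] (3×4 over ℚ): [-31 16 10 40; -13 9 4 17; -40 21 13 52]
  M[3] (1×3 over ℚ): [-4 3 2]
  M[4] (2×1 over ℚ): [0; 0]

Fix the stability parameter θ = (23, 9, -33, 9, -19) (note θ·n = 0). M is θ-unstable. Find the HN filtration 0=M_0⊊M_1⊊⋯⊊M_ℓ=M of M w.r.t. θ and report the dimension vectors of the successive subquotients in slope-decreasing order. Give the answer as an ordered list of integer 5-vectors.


Interval decomposition of M: I[1,2], I[1,3]^2, I[1,4], I[5,5]^2.
HN type (ℓ=4): μ^(1)=16; μ^(2)=9; μ^(3)=-1/3; μ^(4)=-19

((1, 1, 0, 0, 0); (0, 0, 0, 1, 0); (3, 3, 3, 0, 0); (0, 0, 0, 0, 2))


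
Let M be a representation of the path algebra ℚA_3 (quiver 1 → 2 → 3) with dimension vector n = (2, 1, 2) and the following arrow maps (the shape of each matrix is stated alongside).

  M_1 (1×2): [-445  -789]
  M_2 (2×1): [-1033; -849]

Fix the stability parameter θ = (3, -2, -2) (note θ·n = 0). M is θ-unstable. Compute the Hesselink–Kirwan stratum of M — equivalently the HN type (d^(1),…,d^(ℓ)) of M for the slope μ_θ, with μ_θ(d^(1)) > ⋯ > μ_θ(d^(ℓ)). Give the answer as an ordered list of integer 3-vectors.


Interval decomposition of M: I[1,1], I[1,3], I[3,3].
HN type (ℓ=3): μ^(1)=3; μ^(2)=-1/3; μ^(3)=-2

((1, 0, 0); (1, 1, 1); (0, 0, 1))


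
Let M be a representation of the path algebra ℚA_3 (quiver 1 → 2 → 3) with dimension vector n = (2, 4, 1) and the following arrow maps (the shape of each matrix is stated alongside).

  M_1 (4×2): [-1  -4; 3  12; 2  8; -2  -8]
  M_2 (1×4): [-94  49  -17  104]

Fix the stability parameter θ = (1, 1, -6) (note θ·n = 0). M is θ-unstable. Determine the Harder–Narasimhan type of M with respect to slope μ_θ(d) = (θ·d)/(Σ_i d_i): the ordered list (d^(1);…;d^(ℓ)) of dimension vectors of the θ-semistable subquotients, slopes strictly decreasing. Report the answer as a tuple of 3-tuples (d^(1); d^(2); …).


Via rank(M_{q-1}∘⋯∘M_p): M ≅ I[1,1], I[1,3], I[2,2]^3.
μ_θ-semistable layers: μ^(1)=1; μ^(2)=-4/3

((1, 3, 0); (1, 1, 1))


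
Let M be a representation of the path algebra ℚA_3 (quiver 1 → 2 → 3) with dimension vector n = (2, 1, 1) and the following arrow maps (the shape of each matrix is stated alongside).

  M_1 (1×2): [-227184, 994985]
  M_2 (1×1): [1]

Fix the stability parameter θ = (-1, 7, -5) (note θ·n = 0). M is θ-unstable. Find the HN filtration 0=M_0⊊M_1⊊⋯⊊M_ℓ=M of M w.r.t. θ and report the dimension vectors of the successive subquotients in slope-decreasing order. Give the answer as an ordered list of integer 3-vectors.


Barcode: M ≅ I[1,1], I[1,3]. HN layers by μ_θ (2 steps, strictly decreasing):
  μ^(1)=1; μ^(2)=-1

((0, 1, 1); (2, 0, 0))


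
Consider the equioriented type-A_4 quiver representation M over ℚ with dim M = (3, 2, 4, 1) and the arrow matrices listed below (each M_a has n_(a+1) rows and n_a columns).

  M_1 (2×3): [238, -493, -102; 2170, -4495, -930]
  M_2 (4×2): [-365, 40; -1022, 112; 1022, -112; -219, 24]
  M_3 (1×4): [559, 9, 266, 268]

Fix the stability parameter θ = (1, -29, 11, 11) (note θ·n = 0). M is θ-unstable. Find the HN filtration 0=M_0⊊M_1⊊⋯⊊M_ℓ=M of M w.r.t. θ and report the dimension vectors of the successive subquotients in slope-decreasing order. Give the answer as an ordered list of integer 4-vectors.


Barcode: M ≅ I[1,1]^2, I[1,4], I[2,2], I[3,3]^3. HN layers by μ_θ (4 steps, strictly decreasing):
  μ^(1)=11; μ^(2)=1; μ^(3)=-14; μ^(4)=-29

((0, 0, 4, 1); (2, 0, 0, 0); (1, 1, 0, 0); (0, 1, 0, 0))


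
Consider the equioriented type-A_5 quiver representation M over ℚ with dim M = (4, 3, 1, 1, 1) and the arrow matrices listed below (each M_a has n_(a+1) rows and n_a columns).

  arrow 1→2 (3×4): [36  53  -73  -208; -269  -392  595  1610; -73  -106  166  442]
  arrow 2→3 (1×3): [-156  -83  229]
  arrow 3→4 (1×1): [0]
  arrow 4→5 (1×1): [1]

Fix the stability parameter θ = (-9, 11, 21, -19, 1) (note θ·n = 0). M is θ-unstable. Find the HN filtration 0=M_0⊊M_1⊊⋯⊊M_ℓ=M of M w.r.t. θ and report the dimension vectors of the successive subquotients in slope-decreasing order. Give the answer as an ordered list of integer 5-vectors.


Via rank(M_{q-1}∘⋯∘M_p): M ≅ I[1,1], I[1,2]^2, I[1,3], I[4,5].
μ_θ-semistable layers: μ^(1)=21; μ^(2)=11; μ^(3)=1; μ^(4)=-9; μ^(5)=-19

((0, 0, 1, 0, 0); (0, 3, 0, 0, 0); (0, 0, 0, 0, 1); (4, 0, 0, 0, 0); (0, 0, 0, 1, 0))


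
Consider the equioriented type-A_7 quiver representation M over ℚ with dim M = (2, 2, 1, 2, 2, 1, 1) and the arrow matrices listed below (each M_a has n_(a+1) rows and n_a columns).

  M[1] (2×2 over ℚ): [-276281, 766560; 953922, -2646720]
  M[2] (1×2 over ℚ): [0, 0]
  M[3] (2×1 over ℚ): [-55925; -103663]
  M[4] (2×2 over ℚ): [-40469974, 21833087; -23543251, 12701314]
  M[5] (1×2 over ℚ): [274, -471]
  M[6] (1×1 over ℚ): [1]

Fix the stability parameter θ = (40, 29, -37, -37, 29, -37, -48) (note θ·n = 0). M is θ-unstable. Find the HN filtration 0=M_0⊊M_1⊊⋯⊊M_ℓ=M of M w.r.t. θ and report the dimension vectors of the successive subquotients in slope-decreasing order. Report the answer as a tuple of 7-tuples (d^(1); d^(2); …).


Barcode: M ≅ I[1,1], I[1,2], I[2,2], I[3,7], I[4,5]. HN layers by μ_θ (5 steps, strictly decreasing):
  μ^(1)=40; μ^(2)=69/2; μ^(3)=29; μ^(4)=-56/3; μ^(5)=-37

((1, 0, 0, 0, 0, 0, 0); (1, 1, 0, 0, 0, 0, 0); (0, 1, 0, 0, 1, 0, 0); (0, 0, 0, 0, 1, 1, 1); (0, 0, 1, 2, 0, 0, 0))


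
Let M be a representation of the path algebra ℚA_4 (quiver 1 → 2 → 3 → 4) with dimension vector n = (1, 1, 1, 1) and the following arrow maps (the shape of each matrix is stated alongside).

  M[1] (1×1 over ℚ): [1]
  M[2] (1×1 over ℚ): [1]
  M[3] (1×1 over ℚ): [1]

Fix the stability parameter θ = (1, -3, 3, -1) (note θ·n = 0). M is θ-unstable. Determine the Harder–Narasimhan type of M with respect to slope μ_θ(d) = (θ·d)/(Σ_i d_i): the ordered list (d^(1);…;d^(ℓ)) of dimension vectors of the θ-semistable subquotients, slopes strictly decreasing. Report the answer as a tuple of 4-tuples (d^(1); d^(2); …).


Interval decomposition of M: I[1,4].
HN type (ℓ=2): μ^(1)=1; μ^(2)=-1

((0, 0, 1, 1); (1, 1, 0, 0))


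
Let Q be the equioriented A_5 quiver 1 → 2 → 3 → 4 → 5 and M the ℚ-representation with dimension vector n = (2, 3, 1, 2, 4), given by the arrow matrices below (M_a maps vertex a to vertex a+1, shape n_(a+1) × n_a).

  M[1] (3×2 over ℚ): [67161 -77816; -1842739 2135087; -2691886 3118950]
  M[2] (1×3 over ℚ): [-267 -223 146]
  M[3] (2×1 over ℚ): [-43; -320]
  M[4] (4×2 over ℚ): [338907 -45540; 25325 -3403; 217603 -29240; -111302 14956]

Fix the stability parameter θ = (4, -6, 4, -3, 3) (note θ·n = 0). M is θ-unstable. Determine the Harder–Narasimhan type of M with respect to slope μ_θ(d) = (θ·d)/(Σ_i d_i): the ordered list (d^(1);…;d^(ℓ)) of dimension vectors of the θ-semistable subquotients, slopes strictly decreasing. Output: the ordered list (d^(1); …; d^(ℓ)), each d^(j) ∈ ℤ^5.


Interval decomposition of M: I[1,2], I[1,5], I[2,2], I[4,5], I[5,5]^2.
HN type (ℓ=5): μ^(1)=3; μ^(2)=1/2; μ^(3)=-1; μ^(4)=-3; μ^(5)=-6

((0, 0, 0, 0, 4); (0, 0, 1, 1, 0); (2, 2, 0, 0, 0); (0, 0, 0, 1, 0); (0, 1, 0, 0, 0))


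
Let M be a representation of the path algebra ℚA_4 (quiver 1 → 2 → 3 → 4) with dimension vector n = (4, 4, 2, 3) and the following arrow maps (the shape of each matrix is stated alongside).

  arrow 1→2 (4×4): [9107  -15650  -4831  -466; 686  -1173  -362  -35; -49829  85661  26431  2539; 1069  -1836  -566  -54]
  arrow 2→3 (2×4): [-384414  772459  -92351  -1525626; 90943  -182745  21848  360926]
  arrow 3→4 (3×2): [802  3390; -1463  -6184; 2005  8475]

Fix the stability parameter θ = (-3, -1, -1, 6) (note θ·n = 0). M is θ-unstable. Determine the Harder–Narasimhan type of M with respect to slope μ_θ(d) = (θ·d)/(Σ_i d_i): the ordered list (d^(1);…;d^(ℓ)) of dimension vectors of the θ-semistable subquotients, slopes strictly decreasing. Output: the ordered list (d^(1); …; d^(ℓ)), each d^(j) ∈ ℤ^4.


Interval decomposition of M: I[1,1], I[1,2], I[1,4]^2, I[2,2], I[4,4].
HN type (ℓ=3): μ^(1)=6; μ^(2)=-1; μ^(3)=-3

((0, 0, 0, 3); (0, 4, 2, 0); (4, 0, 0, 0))


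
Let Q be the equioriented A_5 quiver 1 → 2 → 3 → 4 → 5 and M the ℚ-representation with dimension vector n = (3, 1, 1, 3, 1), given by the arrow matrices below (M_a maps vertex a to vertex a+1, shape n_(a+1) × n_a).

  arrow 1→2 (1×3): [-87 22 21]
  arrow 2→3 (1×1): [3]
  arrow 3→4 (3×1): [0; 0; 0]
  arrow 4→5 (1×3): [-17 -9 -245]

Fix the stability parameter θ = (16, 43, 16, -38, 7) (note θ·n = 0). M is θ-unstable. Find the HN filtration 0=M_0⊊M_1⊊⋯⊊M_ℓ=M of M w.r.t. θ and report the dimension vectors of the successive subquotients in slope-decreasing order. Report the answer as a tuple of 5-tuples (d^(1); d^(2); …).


Interval decomposition of M: I[1,1]^2, I[1,3], I[4,4]^2, I[4,5].
HN type (ℓ=4): μ^(1)=59/2; μ^(2)=16; μ^(3)=7; μ^(4)=-38

((0, 1, 1, 0, 0); (3, 0, 0, 0, 0); (0, 0, 0, 0, 1); (0, 0, 0, 3, 0))


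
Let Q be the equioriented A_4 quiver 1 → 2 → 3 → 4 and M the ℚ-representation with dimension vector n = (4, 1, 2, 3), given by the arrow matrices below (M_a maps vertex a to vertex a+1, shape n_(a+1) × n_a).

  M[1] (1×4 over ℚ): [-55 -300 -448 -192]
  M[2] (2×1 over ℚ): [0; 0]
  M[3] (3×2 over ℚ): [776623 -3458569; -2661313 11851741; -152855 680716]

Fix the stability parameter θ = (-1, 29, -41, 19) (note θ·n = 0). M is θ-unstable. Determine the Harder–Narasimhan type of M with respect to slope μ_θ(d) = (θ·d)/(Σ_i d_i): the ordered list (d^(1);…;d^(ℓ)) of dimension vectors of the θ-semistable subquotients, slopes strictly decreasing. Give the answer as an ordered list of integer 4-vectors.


Interval decomposition of M: I[1,1]^3, I[1,2], I[3,4]^2, I[4,4].
HN type (ℓ=4): μ^(1)=29; μ^(2)=19; μ^(3)=-1; μ^(4)=-41

((0, 1, 0, 0); (0, 0, 0, 3); (4, 0, 0, 0); (0, 0, 2, 0))


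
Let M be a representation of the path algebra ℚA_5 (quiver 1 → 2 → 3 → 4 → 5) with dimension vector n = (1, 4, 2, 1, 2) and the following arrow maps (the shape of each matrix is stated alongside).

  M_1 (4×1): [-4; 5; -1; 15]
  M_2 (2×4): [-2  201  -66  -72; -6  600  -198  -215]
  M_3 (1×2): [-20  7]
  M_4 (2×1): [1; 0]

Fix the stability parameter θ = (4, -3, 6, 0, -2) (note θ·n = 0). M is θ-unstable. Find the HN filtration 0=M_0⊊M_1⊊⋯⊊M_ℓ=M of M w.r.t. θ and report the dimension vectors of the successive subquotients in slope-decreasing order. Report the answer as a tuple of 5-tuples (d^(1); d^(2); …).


Via rank(M_{q-1}∘⋯∘M_p): M ≅ I[1,5], I[2,2]^2, I[2,3], I[5,5].
μ_θ-semistable layers: μ^(1)=6; μ^(2)=4/3; μ^(3)=1/2; μ^(4)=-2; μ^(5)=-3

((0, 0, 1, 0, 0); (0, 0, 1, 1, 1); (1, 1, 0, 0, 0); (0, 0, 0, 0, 1); (0, 3, 0, 0, 0))


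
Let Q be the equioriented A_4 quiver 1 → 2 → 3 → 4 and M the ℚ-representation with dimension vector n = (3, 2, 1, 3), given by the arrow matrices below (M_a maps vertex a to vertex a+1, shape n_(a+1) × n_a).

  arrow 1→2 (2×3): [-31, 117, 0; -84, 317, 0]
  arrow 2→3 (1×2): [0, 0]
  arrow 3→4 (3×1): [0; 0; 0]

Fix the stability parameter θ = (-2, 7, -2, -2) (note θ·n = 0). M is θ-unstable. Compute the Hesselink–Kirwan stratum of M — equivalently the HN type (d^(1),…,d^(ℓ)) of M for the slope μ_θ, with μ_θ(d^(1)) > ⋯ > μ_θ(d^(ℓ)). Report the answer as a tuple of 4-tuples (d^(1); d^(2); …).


Via rank(M_{q-1}∘⋯∘M_p): M ≅ I[1,1], I[1,2]^2, I[3,3], I[4,4]^3.
μ_θ-semistable layers: μ^(1)=7; μ^(2)=-2

((0, 2, 0, 0); (3, 0, 1, 3))


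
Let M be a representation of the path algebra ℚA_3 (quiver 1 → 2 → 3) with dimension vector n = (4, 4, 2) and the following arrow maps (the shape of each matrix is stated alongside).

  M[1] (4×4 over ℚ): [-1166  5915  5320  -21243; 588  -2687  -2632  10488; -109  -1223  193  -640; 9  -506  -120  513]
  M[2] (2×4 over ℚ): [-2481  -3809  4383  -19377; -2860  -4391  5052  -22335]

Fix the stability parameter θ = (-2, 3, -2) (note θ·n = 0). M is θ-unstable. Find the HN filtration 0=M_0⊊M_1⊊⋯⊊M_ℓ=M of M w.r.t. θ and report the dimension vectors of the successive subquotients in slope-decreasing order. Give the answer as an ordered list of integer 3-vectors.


Interval decomposition of M: I[1,2]^2, I[1,3]^2.
HN type (ℓ=3): μ^(1)=3; μ^(2)=1/2; μ^(3)=-2

((0, 2, 0); (0, 2, 2); (4, 0, 0))


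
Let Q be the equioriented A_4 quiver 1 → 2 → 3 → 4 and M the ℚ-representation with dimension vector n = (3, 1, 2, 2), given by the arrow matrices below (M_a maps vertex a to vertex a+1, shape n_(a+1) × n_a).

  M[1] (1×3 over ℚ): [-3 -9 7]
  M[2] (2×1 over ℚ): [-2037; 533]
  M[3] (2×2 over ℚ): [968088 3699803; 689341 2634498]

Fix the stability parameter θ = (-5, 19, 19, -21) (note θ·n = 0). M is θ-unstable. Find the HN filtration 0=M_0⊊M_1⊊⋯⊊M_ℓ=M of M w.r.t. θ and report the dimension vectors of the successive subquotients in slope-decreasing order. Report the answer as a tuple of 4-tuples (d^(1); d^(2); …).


Interval decomposition of M: I[1,1]^2, I[1,4], I[3,4].
HN type (ℓ=3): μ^(1)=17/3; μ^(2)=-1; μ^(3)=-5

((0, 1, 1, 1); (0, 0, 1, 1); (3, 0, 0, 0))


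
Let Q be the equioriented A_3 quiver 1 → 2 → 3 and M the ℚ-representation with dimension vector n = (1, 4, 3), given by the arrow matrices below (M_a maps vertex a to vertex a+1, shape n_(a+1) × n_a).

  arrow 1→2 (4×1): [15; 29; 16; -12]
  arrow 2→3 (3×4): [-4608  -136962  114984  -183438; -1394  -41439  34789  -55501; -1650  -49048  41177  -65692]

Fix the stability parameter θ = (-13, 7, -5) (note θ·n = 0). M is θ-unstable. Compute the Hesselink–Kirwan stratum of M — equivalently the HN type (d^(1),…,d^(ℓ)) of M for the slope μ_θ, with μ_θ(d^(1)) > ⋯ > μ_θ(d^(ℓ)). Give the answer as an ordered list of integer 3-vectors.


Barcode: M ≅ I[1,3], I[2,2]^2, I[2,3], I[3,3]. HN layers by μ_θ (4 steps, strictly decreasing):
  μ^(1)=7; μ^(2)=1; μ^(3)=-5; μ^(4)=-13

((0, 2, 0); (0, 2, 2); (0, 0, 1); (1, 0, 0))


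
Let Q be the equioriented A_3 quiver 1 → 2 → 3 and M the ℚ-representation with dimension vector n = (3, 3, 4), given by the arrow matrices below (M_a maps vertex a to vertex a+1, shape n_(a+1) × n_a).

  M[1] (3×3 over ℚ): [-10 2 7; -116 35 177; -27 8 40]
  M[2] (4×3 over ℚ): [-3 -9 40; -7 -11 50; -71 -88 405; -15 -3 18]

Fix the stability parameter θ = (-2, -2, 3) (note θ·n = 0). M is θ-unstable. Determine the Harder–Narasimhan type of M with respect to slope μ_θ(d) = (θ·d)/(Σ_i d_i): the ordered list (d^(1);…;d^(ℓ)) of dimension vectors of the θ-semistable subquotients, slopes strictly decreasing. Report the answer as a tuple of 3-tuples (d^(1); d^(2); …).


Interval decomposition of M: I[1,2], I[1,3]^2, I[3,3]^2.
HN type (ℓ=2): μ^(1)=3; μ^(2)=-2

((0, 0, 4); (3, 3, 0))


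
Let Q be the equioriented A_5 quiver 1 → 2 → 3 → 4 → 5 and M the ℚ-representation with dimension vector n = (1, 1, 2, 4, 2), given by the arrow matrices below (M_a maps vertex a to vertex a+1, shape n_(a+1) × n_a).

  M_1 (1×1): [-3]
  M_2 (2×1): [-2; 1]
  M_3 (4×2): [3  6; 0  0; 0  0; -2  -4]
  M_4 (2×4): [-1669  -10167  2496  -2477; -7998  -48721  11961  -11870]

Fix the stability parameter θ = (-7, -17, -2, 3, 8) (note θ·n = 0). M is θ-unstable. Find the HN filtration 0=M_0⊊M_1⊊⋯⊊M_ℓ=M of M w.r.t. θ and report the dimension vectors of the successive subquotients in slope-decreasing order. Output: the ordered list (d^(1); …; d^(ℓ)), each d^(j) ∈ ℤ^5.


Via rank(M_{q-1}∘⋯∘M_p): M ≅ I[1,3], I[3,5], I[4,4]^2, I[4,5].
μ_θ-semistable layers: μ^(1)=8; μ^(2)=3; μ^(3)=-2; μ^(4)=-12

((0, 0, 0, 0, 2); (0, 0, 0, 4, 0); (0, 0, 2, 0, 0); (1, 1, 0, 0, 0))


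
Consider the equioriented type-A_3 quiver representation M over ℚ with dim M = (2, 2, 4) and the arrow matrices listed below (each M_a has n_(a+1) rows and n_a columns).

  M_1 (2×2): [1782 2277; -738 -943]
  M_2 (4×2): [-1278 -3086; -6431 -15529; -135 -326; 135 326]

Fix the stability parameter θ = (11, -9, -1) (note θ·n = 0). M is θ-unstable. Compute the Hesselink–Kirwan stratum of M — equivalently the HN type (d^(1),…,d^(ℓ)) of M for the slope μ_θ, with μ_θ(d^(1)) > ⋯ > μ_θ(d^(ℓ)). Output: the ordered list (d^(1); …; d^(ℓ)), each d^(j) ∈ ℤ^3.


Via rank(M_{q-1}∘⋯∘M_p): M ≅ I[1,1], I[1,3], I[2,3], I[3,3]^2.
μ_θ-semistable layers: μ^(1)=11; μ^(2)=1/3; μ^(3)=-1; μ^(4)=-9

((1, 0, 0); (1, 1, 1); (0, 0, 3); (0, 1, 0))


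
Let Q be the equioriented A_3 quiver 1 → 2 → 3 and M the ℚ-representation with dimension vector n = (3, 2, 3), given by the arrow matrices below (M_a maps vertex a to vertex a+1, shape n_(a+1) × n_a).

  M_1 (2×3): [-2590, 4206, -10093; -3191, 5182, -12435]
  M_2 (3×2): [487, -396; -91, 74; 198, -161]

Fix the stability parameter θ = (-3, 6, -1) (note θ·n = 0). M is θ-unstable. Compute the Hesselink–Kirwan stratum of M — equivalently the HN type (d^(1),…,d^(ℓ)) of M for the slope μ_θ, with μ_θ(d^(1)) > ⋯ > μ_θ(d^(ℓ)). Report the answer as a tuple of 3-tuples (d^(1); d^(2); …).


Interval decomposition of M: I[1,1], I[1,3]^2, I[3,3].
HN type (ℓ=3): μ^(1)=5/2; μ^(2)=-1; μ^(3)=-3

((0, 2, 2); (0, 0, 1); (3, 0, 0))


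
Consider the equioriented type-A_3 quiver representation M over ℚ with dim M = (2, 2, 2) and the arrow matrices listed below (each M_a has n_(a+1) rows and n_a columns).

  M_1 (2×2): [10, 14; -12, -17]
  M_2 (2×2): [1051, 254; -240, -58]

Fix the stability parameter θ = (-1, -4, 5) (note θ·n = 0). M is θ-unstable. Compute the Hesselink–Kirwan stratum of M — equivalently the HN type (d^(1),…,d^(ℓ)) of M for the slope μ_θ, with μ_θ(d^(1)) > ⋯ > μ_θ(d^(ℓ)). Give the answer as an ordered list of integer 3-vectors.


Via rank(M_{q-1}∘⋯∘M_p): M ≅ I[1,3]^2.
μ_θ-semistable layers: μ^(1)=5; μ^(2)=-5/2

((0, 0, 2); (2, 2, 0))


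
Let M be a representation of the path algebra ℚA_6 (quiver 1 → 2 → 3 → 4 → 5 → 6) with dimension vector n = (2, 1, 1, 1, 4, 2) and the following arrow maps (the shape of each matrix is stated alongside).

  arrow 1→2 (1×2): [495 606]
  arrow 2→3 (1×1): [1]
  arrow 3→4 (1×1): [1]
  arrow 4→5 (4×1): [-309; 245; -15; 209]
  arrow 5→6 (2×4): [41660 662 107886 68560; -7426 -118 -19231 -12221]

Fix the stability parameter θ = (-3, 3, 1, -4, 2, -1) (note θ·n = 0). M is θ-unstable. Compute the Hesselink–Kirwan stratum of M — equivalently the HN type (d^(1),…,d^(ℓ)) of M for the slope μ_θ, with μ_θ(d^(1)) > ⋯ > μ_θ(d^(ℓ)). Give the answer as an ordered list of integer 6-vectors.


Via rank(M_{q-1}∘⋯∘M_p): M ≅ I[1,1], I[1,5], I[5,5], I[5,6]^2.
μ_θ-semistable layers: μ^(1)=2; μ^(2)=1/2; μ^(3)=0; μ^(4)=-3

((0, 0, 0, 0, 2, 0); (0, 0, 0, 0, 2, 2); (0, 1, 1, 1, 0, 0); (2, 0, 0, 0, 0, 0))


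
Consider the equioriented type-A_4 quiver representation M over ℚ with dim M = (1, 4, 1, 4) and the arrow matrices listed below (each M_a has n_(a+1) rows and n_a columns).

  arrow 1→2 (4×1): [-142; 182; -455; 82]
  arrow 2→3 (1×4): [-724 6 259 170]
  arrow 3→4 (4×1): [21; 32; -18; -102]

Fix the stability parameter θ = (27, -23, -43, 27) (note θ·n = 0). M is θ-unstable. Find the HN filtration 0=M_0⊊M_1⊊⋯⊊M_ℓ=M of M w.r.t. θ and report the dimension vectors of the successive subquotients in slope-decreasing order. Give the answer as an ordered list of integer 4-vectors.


Interval decomposition of M: I[1,4], I[2,2]^3, I[4,4]^3.
HN type (ℓ=3): μ^(1)=27; μ^(2)=-13; μ^(3)=-23

((0, 0, 0, 4); (1, 1, 1, 0); (0, 3, 0, 0))


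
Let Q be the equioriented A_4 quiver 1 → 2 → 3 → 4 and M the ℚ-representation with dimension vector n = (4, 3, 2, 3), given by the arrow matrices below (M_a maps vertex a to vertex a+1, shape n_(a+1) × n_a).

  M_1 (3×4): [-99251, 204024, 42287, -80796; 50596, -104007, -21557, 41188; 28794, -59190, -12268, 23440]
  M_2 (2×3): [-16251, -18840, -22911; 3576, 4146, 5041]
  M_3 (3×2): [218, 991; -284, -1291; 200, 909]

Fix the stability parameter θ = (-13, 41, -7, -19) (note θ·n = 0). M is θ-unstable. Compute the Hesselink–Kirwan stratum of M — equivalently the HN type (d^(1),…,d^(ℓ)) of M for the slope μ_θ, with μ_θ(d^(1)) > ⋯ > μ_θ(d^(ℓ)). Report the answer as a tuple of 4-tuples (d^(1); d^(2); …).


Barcode: M ≅ I[1,1]^2, I[1,2], I[1,4], I[2,4], I[4,4]. HN layers by μ_θ (4 steps, strictly decreasing):
  μ^(1)=41; μ^(2)=5; μ^(3)=-13; μ^(4)=-19

((0, 1, 0, 0); (0, 2, 2, 2); (4, 0, 0, 0); (0, 0, 0, 1))


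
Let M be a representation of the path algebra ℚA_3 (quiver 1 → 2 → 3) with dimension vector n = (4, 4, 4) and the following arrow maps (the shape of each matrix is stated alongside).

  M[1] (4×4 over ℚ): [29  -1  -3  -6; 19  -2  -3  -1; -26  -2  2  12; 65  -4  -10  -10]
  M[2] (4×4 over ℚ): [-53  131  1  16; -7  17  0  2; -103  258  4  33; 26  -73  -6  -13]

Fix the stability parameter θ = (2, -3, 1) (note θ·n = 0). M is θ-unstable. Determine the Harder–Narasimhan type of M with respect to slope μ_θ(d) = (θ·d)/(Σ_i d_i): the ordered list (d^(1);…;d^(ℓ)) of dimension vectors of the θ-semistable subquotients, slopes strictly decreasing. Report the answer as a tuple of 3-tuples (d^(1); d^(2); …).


Via rank(M_{q-1}∘⋯∘M_p): M ≅ I[1,1], I[1,2], I[1,3]^2, I[2,3], I[3,3].
μ_θ-semistable layers: μ^(1)=2; μ^(2)=1; μ^(3)=-1/2; μ^(4)=-3

((1, 0, 0); (0, 0, 4); (3, 3, 0); (0, 1, 0))


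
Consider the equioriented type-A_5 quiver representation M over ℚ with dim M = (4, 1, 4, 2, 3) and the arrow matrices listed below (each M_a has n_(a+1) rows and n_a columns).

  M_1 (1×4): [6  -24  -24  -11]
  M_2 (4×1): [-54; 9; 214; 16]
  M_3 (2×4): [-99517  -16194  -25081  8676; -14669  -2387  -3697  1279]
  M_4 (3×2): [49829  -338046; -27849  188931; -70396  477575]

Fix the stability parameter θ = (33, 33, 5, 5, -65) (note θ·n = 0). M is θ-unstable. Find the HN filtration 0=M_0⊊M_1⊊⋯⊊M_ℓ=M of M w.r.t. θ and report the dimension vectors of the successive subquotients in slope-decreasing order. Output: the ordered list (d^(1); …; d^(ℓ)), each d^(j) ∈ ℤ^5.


Interval decomposition of M: I[1,1]^3, I[1,5], I[3,3]^2, I[3,5], I[5,5].
HN type (ℓ=5): μ^(1)=33; μ^(2)=5; μ^(3)=11/5; μ^(4)=-55/3; μ^(5)=-65

((3, 0, 0, 0, 0); (0, 0, 2, 0, 0); (1, 1, 1, 1, 1); (0, 0, 1, 1, 1); (0, 0, 0, 0, 1))


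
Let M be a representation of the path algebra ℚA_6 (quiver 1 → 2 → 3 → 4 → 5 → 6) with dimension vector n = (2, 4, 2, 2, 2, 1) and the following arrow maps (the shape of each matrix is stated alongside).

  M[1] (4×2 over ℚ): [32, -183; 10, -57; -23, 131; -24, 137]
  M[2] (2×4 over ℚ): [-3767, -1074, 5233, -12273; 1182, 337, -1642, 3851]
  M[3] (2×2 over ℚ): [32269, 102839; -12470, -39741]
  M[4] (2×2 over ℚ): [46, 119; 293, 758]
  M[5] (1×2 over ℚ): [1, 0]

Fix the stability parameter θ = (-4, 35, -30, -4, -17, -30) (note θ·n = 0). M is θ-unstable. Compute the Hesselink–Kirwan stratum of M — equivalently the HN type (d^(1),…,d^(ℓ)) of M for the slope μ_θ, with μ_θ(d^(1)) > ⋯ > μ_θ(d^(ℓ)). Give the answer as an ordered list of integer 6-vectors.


Via rank(M_{q-1}∘⋯∘M_p): M ≅ I[1,5], I[1,6], I[2,2]^2.
μ_θ-semistable layers: μ^(1)=35; μ^(2)=-4; μ^(3)=-25/3

((0, 2, 0, 0, 0, 0); (1, 1, 1, 1, 1, 0); (1, 1, 1, 1, 1, 1))


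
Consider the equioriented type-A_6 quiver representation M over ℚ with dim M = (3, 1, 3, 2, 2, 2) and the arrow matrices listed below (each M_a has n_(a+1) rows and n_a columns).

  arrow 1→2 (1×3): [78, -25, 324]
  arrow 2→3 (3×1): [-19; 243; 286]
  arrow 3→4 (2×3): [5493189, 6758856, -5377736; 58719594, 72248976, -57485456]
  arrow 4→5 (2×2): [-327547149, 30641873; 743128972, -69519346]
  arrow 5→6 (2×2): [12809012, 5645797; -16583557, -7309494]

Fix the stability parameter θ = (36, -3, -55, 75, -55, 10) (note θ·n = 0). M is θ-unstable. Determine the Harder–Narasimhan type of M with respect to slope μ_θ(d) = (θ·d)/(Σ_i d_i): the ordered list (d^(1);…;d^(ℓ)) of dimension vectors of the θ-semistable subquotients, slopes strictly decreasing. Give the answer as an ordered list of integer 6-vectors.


Barcode: M ≅ I[1,1]^2, I[1,6], I[3,3]^2, I[4,6]. HN layers by μ_θ (4 steps, strictly decreasing):
  μ^(1)=36; μ^(2)=10; μ^(3)=-22/3; μ^(4)=-55

((2, 0, 0, 0, 0, 0); (0, 0, 0, 2, 2, 2); (1, 1, 1, 0, 0, 0); (0, 0, 2, 0, 0, 0))


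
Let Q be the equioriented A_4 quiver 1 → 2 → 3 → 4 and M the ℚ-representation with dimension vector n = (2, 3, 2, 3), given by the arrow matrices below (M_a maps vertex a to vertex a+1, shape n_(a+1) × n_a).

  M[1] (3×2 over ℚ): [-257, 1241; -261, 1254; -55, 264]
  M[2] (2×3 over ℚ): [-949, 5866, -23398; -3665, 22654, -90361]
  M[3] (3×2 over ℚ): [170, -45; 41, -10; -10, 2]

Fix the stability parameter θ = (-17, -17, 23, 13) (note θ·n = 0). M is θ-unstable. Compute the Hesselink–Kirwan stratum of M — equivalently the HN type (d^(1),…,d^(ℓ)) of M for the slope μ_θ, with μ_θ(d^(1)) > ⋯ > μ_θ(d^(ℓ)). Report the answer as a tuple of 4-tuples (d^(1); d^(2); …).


Barcode: M ≅ I[1,4]^2, I[2,2], I[4,4]. HN layers by μ_θ (3 steps, strictly decreasing):
  μ^(1)=18; μ^(2)=13; μ^(3)=-17

((0, 0, 2, 2); (0, 0, 0, 1); (2, 3, 0, 0))


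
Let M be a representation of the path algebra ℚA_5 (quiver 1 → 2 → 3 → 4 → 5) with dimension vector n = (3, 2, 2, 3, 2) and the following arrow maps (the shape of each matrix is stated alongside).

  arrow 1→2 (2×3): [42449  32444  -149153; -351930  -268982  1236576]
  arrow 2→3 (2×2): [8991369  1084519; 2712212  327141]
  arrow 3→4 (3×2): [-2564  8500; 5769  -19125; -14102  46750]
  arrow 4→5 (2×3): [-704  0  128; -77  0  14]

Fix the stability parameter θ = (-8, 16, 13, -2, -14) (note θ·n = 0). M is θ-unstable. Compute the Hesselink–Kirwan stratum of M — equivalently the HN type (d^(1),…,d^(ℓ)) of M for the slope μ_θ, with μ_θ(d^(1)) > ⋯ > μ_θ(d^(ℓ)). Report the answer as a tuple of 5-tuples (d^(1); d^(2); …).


Barcode: M ≅ I[1,1], I[1,3], I[1,4], I[4,4], I[4,5], I[5,5]. HN layers by μ_θ (5 steps, strictly decreasing):
  μ^(1)=29/2; μ^(2)=9; μ^(3)=-2; μ^(4)=-8; μ^(5)=-14

((0, 1, 1, 0, 0); (0, 1, 1, 1, 0); (0, 0, 0, 1, 0); (3, 0, 0, 1, 1); (0, 0, 0, 0, 1))


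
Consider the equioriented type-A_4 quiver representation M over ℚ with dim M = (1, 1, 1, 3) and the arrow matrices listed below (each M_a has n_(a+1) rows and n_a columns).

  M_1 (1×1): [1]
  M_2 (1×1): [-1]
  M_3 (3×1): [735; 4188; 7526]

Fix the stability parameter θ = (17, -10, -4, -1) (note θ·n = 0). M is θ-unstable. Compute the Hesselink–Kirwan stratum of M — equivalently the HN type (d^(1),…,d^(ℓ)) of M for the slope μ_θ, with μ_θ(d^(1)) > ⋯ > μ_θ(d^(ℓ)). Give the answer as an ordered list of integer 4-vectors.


Interval decomposition of M: I[1,4], I[4,4]^2.
HN type (ℓ=2): μ^(1)=1/2; μ^(2)=-1

((1, 1, 1, 1); (0, 0, 0, 2))


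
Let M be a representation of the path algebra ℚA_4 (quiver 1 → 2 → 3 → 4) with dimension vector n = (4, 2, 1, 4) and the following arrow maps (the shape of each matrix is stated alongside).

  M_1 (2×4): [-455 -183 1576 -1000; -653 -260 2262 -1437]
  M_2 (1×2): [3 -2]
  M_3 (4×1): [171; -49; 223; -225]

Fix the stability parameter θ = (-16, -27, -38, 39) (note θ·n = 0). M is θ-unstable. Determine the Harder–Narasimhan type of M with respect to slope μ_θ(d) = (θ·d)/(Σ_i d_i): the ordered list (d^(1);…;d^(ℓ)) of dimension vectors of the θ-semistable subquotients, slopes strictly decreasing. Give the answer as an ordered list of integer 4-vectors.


Interval decomposition of M: I[1,1]^2, I[1,2], I[1,4], I[4,4]^3.
HN type (ℓ=4): μ^(1)=39; μ^(2)=-16; μ^(3)=-43/2; μ^(4)=-27

((0, 0, 0, 4); (2, 0, 0, 0); (1, 1, 0, 0); (1, 1, 1, 0))


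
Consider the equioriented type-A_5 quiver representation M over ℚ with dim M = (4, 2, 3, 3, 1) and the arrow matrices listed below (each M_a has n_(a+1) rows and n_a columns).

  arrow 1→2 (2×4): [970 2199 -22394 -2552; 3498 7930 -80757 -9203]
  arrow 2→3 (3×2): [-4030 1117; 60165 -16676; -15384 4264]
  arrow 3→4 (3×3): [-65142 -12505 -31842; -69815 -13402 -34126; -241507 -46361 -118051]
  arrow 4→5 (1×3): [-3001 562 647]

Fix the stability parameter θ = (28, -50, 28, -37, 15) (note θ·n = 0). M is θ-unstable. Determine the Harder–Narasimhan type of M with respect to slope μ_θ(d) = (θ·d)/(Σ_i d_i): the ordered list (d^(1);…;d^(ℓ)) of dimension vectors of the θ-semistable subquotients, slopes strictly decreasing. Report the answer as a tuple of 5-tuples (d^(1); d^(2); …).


Barcode: M ≅ I[1,1]^2, I[1,4], I[1,5], I[3,4]. HN layers by μ_θ (4 steps, strictly decreasing):
  μ^(1)=28; μ^(2)=15; μ^(3)=-9/2; μ^(4)=-11

((2, 0, 0, 0, 0); (0, 0, 0, 0, 1); (0, 0, 3, 3, 0); (2, 2, 0, 0, 0))


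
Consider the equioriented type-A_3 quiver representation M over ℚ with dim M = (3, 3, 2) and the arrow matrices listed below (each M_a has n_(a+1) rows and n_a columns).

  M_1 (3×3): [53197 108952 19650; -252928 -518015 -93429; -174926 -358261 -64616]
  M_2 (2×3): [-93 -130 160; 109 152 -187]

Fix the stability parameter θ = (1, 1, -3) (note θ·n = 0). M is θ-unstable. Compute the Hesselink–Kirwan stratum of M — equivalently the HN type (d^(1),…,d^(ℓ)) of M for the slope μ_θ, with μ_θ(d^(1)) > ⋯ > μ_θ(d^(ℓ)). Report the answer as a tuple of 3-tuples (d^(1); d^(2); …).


Barcode: M ≅ I[1,2], I[1,3]^2. HN layers by μ_θ (2 steps, strictly decreasing):
  μ^(1)=1; μ^(2)=-1/3

((1, 1, 0); (2, 2, 2))


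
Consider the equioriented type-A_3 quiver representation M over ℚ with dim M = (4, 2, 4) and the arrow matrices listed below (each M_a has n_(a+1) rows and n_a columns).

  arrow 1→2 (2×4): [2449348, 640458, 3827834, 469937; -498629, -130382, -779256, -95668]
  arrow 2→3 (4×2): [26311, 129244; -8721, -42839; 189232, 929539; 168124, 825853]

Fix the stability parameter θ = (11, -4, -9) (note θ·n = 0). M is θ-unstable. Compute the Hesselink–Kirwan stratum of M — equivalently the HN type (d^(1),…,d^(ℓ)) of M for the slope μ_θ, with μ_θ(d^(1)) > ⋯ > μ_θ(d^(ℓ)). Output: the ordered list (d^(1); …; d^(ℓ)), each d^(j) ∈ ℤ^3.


Barcode: M ≅ I[1,1]^2, I[1,3]^2, I[3,3]^2. HN layers by μ_θ (3 steps, strictly decreasing):
  μ^(1)=11; μ^(2)=-2/3; μ^(3)=-9

((2, 0, 0); (2, 2, 2); (0, 0, 2))


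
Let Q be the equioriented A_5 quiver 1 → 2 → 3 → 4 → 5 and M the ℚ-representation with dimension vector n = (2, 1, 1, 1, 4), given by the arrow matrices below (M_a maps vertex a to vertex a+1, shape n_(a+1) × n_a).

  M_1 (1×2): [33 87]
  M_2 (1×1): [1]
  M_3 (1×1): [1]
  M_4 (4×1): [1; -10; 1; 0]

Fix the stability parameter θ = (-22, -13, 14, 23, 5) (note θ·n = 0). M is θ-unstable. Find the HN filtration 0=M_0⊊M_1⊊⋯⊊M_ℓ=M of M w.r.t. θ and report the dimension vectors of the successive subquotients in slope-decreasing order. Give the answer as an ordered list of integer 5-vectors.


Interval decomposition of M: I[1,1], I[1,5], I[5,5]^3.
HN type (ℓ=4): μ^(1)=14; μ^(2)=5; μ^(3)=-13; μ^(4)=-22

((0, 0, 1, 1, 1); (0, 0, 0, 0, 3); (0, 1, 0, 0, 0); (2, 0, 0, 0, 0))


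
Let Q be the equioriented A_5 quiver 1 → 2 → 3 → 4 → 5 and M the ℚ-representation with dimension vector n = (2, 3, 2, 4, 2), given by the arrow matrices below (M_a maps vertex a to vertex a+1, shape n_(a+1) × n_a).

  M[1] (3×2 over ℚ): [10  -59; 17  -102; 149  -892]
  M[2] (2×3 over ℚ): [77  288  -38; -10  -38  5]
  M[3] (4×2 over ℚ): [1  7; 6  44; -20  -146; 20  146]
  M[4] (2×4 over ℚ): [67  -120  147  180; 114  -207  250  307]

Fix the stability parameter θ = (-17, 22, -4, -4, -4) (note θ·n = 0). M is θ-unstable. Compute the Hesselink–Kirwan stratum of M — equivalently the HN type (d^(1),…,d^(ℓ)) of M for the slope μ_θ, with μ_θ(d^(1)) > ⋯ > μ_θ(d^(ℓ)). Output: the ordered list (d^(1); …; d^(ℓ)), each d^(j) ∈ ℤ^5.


Barcode: M ≅ I[1,4], I[1,5], I[2,2], I[4,4], I[4,5]. HN layers by μ_θ (5 steps, strictly decreasing):
  μ^(1)=22; μ^(2)=14/3; μ^(3)=5/2; μ^(4)=-4; μ^(5)=-17

((0, 1, 0, 0, 0); (0, 1, 1, 1, 0); (0, 1, 1, 1, 1); (0, 0, 0, 2, 1); (2, 0, 0, 0, 0))


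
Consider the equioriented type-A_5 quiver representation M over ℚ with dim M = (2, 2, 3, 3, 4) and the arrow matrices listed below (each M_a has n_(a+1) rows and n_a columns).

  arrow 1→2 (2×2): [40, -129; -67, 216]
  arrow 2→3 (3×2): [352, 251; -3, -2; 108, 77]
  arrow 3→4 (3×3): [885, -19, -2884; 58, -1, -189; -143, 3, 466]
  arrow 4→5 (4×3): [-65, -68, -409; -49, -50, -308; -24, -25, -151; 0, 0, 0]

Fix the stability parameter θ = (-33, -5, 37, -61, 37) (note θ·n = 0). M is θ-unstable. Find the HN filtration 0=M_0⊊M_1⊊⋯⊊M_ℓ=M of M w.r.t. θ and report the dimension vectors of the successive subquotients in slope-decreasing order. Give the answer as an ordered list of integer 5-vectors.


Interval decomposition of M: I[1,3], I[1,5], I[3,5], I[4,5], I[5,5].
HN type (ℓ=6): μ^(1)=37; μ^(2)=-5; μ^(3)=-29/3; μ^(4)=-12; μ^(5)=-33; μ^(6)=-61

((0, 0, 1, 0, 4); (0, 1, 0, 0, 0); (0, 1, 1, 1, 0); (0, 0, 1, 1, 0); (2, 0, 0, 0, 0); (0, 0, 0, 1, 0))


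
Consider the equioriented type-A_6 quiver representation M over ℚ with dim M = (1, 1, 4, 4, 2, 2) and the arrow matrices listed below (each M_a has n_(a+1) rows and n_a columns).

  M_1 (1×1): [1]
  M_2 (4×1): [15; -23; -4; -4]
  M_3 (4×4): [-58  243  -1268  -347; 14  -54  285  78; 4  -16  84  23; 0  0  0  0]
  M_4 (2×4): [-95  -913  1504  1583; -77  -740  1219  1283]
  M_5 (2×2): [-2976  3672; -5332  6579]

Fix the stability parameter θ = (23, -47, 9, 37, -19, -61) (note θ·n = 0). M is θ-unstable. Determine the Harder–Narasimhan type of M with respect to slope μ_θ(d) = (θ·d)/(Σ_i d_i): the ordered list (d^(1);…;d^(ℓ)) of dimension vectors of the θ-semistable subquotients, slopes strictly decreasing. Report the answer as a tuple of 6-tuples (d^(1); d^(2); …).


Via rank(M_{q-1}∘⋯∘M_p): M ≅ I[1,6], I[3,3], I[3,4], I[3,5], I[4,4], I[6,6].
μ_θ-semistable layers: μ^(1)=37; μ^(2)=9; μ^(3)=-17/2; μ^(4)=-12; μ^(5)=-61

((0, 0, 0, 2, 0, 0); (0, 0, 3, 1, 1, 0); (0, 0, 1, 1, 1, 1); (1, 1, 0, 0, 0, 0); (0, 0, 0, 0, 0, 1))


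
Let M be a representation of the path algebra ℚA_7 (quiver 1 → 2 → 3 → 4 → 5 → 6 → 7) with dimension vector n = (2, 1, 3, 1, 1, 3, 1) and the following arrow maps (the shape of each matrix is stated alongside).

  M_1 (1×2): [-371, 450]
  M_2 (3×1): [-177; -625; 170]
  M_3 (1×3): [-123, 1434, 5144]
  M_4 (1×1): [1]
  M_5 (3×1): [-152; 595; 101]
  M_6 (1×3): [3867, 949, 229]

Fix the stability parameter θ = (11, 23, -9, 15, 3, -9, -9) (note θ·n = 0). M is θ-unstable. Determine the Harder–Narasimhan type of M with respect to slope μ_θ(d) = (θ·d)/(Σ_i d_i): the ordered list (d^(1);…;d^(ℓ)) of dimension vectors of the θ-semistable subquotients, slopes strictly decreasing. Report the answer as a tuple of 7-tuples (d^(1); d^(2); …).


Interval decomposition of M: I[1,1], I[1,6], I[3,3]^2, I[6,6], I[6,7].
HN type (ℓ=3): μ^(1)=11; μ^(2)=17/3; μ^(3)=-9

((1, 0, 0, 0, 0, 0, 0); (1, 1, 1, 1, 1, 1, 0); (0, 0, 2, 0, 0, 2, 1))


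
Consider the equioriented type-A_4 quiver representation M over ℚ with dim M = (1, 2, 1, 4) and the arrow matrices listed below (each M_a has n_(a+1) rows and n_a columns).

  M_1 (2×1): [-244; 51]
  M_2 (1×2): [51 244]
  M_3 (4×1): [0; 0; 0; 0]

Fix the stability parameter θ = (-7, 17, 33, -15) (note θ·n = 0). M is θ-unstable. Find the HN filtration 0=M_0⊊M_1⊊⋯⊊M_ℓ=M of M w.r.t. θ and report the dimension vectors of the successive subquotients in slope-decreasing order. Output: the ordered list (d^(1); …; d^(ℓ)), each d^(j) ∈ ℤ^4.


Via rank(M_{q-1}∘⋯∘M_p): M ≅ I[1,2], I[2,3], I[4,4]^4.
μ_θ-semistable layers: μ^(1)=33; μ^(2)=17; μ^(3)=-7; μ^(4)=-15

((0, 0, 1, 0); (0, 2, 0, 0); (1, 0, 0, 0); (0, 0, 0, 4))


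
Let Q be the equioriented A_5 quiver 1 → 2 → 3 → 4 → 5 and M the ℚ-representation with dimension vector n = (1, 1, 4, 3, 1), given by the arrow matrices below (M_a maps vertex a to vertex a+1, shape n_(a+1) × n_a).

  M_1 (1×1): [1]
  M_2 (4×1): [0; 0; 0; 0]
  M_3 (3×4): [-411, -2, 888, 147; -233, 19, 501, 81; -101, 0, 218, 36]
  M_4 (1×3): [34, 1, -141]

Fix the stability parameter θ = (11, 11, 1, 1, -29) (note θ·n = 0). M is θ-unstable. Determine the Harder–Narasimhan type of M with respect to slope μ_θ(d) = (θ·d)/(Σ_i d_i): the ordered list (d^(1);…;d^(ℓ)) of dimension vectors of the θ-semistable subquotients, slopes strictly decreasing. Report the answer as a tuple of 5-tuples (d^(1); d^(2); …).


Via rank(M_{q-1}∘⋯∘M_p): M ≅ I[1,2], I[3,3], I[3,4]^2, I[3,5].
μ_θ-semistable layers: μ^(1)=11; μ^(2)=1; μ^(3)=-9

((1, 1, 0, 0, 0); (0, 0, 3, 2, 0); (0, 0, 1, 1, 1))


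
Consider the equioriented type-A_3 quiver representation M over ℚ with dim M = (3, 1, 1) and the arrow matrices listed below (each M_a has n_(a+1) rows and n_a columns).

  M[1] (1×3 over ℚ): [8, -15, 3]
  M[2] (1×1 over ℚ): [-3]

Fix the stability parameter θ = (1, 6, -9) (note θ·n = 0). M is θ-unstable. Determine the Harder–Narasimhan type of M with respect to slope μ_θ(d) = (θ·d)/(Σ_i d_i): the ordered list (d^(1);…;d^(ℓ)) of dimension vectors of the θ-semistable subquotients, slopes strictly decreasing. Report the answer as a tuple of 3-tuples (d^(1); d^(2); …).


Interval decomposition of M: I[1,1]^2, I[1,3].
HN type (ℓ=2): μ^(1)=1; μ^(2)=-2/3

((2, 0, 0); (1, 1, 1))
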